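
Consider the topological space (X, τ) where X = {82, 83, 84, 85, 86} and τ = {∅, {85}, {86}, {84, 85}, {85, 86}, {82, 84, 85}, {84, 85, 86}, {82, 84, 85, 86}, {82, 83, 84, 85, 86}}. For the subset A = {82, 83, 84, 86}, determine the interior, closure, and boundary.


int(A) = {86}, cl(A) = {82, 83, 84, 86}, ∂A = {82, 83, 84}.

Closed sets in (X, τ) are complements of opens:
  closed(X, τ) = {∅, {83}, {82, 83}, {83, 86}, {82, 83, 84}, {82, 83, 86}, {82, 83, 84, 85}, {82, 83, 84, 86}, {82, 83, 84, 85, 86}}.
int(A) = ⋃ {U ∈ τ : U ⊆ A}. Opens contained in A: ∅, {86}.
Taking the union of these: int(A) = {86}.
cl(A) = ⋂ {C closed : A ⊆ C}. Closed sets containing A: {82, 83, 84, 86}, {82, 83, 84, 85, 86}.
Intersecting these: cl(A) = {82, 83, 84, 86}.
∂A = cl(A) ∖ int(A) = {82, 83, 84, 86} ∖ {86} = {82, 83, 84}.


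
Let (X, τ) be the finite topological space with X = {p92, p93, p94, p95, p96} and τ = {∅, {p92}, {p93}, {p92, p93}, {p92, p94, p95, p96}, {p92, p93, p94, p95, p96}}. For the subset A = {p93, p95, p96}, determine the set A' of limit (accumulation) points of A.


A' = {p94, p95, p96}

For each x ∈ X, list the open sets U ∈ τ with x ∈ U, then check whether U ∩ (A ∖ {x}) ≠ ∅ for every such U.
  x = p92: open {p92} ∋ x has {p92} ∩ (A ∖ {p92}) = ∅, so x is NOT a limit point.
  x = p93: open {p93} ∋ x has {p93} ∩ (A ∖ {p93}) = ∅, so x is NOT a limit point.
  x = p94: opens ∋ x are {p92, p94, p95, p96}, {p92, p93, p94, p95, p96}; each meets A ∖ {p94}, so x IS a limit point.
  x = p95: opens ∋ x are {p92, p94, p95, p96}, {p92, p93, p94, p95, p96}; each meets A ∖ {p95}, so x IS a limit point.
  x = p96: opens ∋ x are {p92, p94, p95, p96}, {p92, p93, p94, p95, p96}; each meets A ∖ {p96}, so x IS a limit point.
Collecting: A' = {p94, p95, p96}.


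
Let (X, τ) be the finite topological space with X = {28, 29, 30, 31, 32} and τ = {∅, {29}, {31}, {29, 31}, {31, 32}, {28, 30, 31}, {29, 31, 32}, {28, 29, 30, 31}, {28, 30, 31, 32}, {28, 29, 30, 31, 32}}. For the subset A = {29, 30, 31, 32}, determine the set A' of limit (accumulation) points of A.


A' = {28, 30, 32}

For each x ∈ X, list the open sets U ∈ τ with x ∈ U, then check whether U ∩ (A ∖ {x}) ≠ ∅ for every such U.
  x = 28: opens ∋ x are {28, 30, 31}, {28, 29, 30, 31}, {28, 30, 31, 32}, {28, 29, 30, 31, 32}; each meets A ∖ {28}, so x IS a limit point.
  x = 29: open {29} ∋ x has {29} ∩ (A ∖ {29}) = ∅, so x is NOT a limit point.
  x = 30: opens ∋ x are {28, 30, 31}, {28, 29, 30, 31}, {28, 30, 31, 32}, {28, 29, 30, 31, 32}; each meets A ∖ {30}, so x IS a limit point.
  x = 31: open {31} ∋ x has {31} ∩ (A ∖ {31}) = ∅, so x is NOT a limit point.
  x = 32: opens ∋ x are {31, 32}, {29, 31, 32}, {28, 30, 31, 32}, {28, 29, 30, 31, 32}; each meets A ∖ {32}, so x IS a limit point.
Collecting: A' = {28, 30, 32}.


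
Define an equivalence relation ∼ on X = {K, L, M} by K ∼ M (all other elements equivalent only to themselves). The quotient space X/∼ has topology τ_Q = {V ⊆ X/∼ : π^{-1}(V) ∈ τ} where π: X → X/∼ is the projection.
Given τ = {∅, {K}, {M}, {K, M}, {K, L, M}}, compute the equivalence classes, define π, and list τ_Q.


X/∼ = {[K=M], [L]}; |τ_Q| = 3.

Equivalence classes: [K=M], [L].
Quotient map π: X → X/∼ sends K ↦ [K=M], L ↦ [L], M ↦ [K=M].
For each subset V ⊆ X/∼, compute π^{-1}(V) ⊆ X and check whether π^{-1}(V) ∈ τ. V is open in τ_Q iff π^{-1}(V) ∈ τ.
  V = {}: π^{-1}(V) = ∅ ∈ τ ✓.
  V = {[K=M]}: π^{-1}(V) = {K, M} ∈ τ ✓.
  V = {[L]}: π^{-1}(V) = {L} ∉ τ ✗.
  V = {[K=M], [L]}: π^{-1}(V) = {K, L, M} ∈ τ ✓.
Open sets in the quotient: τ_Q = {{}, {[K=M]}, {[K=M], [L]}} (3 elements).


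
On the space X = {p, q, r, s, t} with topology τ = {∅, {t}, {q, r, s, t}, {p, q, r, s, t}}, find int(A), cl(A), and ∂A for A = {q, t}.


int(A) = {t}, cl(A) = {p, q, r, s, t}, ∂A = {p, q, r, s}.

Closed sets in (X, τ) are complements of opens:
  closed(X, τ) = {∅, {p}, {p, q, r, s}, {p, q, r, s, t}}.
int(A) = ⋃ {U ∈ τ : U ⊆ A}. Opens contained in A: ∅, {t}.
Taking the union of these: int(A) = {t}.
cl(A) = ⋂ {C closed : A ⊆ C}. Closed sets containing A: {p, q, r, s, t}.
Intersecting these: cl(A) = {p, q, r, s, t}.
∂A = cl(A) ∖ int(A) = {p, q, r, s, t} ∖ {t} = {p, q, r, s}.


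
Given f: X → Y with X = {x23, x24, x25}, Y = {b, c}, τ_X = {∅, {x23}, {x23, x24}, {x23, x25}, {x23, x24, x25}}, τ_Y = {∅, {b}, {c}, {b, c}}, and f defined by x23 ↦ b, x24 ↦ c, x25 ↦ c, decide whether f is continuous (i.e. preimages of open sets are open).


f is NOT continuous.

Compute f^{-1}(U) for each U ∈ τ_Y:
  U = ∅: f^{-1}(U) = ∅ ∈ τ_X ✓.
  U = {b}: f^{-1}(U) = {x23} ∈ τ_X ✓.
  U = {c}: f^{-1}(U) = {x24, x25} ∉ τ_X ✗.
  U = {b, c}: f^{-1}(U) = {x23, x24, x25} ∈ τ_X ✓.
Found U = {c} with f^{-1}(U) = {x24, x25} not in τ_X. Therefore f is NOT continuous.


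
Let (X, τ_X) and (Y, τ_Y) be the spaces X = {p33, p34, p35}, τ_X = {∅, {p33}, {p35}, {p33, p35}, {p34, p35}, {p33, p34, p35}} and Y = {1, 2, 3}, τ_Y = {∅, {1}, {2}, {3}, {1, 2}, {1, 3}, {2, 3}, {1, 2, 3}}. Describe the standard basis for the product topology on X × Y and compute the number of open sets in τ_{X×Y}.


Basis B = {∅ × ∅, {p33} × {1}, {p33} × {2}, {p33} × {3}, {p35} × {1}, {p35} × {2}, {p35} × {3}, {p33} × {1, 2}, {p33} × {1, 3}, {p33, p35} × {1}, {p33} × {2, 3}, {p33, p35} × {2}, {p33, p35} × {3}, {p34, p35} × {1}, {p34, p35} × {2}, {p34, p35} × {3}, {p35} × {1, 2}, {p35} × {1, 3}, {p35} × {2, 3}, {p33} × {1, 2, 3}, {p33, p34, p35} × {1}, {p33, p34, p35} × {2}, {p33, p34, p35} × {3}, {p35} × {1, 2, 3}, {p33, p35} × {1, 2}, {p33, p35} × {1, 3}, {p33, p35} × {2, 3}, {p34, p35} × {1, 2}, {p34, p35} × {1, 3}, {p34, p35} × {2, 3}, {p33, p35} × {1, 2, 3}, {p33, p34, p35} × {1, 2}, {p33, p34, p35} × {1, 3}, {p33, p34, p35} × {2, 3}, {p34, p35} × {1, 2, 3}, {p33, p34, p35} × {1, 2, 3}}; |τ_{X×Y}| = 216.

Enumerate products U × V with U ∈ τ_X, V ∈ τ_Y (deduplicated):
  ∅ × ∅ = {} (∅)
  {p33} × {1} = {(p33,1)}
  {p33} × {2} = {(p33,2)}
  {p33} × {3} = {(p33,3)}
  {p35} × {1} = {(p35,1)}
  {p35} × {2} = {(p35,2)}
  {p35} × {3} = {(p35,3)}
  {p33} × {1, 2} = {(p33,1), (p33,2)}
  {p33} × {1, 3} = {(p33,1), (p33,3)}
  {p33, p35} × {1} = {(p33,1), (p35,1)}
  {p33} × {2, 3} = {(p33,2), (p33,3)}
  {p33, p35} × {2} = {(p33,2), (p35,2)}
  {p33, p35} × {3} = {(p33,3), (p35,3)}
  {p34, p35} × {1} = {(p34,1), (p35,1)}
  {p34, p35} × {2} = {(p34,2), (p35,2)}
  {p34, p35} × {3} = {(p34,3), (p35,3)}
  {p35} × {1, 2} = {(p35,1), (p35,2)}
  {p35} × {1, 3} = {(p35,1), (p35,3)}
  {p35} × {2, 3} = {(p35,2), (p35,3)}
  {p33} × {1, 2, 3} = {(p33,1), (p33,2), (p33,3)}
  {p33, p34, p35} × {1} = {(p33,1), (p34,1), (p35,1)}
  {p33, p34, p35} × {2} = {(p33,2), (p34,2), (p35,2)}
  {p33, p34, p35} × {3} = {(p33,3), (p34,3), (p35,3)}
  {p35} × {1, 2, 3} = {(p35,1), (p35,2), (p35,3)}
  {p33, p35} × {1, 2} = {(p33,1), (p33,2), (p35,1), (p35,2)}
  {p33, p35} × {1, 3} = {(p33,1), (p33,3), (p35,1), (p35,3)}
  {p33, p35} × {2, 3} = {(p33,2), (p33,3), (p35,2), (p35,3)}
  {p34, p35} × {1, 2} = {(p34,1), (p34,2), (p35,1), (p35,2)}
  {p34, p35} × {1, 3} = {(p34,1), (p34,3), (p35,1), (p35,3)}
  {p34, p35} × {2, 3} = {(p34,2), (p34,3), (p35,2), (p35,3)}
  {p33, p35} × {1, 2, 3} = {(p33,1), (p33,2), (p33,3), (p35,1), (p35,2), (p35,3)}
  {p33, p34, p35} × {1, 2} = {(p33,1), (p33,2), (p34,1), (p34,2), (p35,1), (p35,2)}
  {p33, p34, p35} × {1, 3} = {(p33,1), (p33,3), (p34,1), (p34,3), (p35,1), (p35,3)}
  {p33, p34, p35} × {2, 3} = {(p33,2), (p33,3), (p34,2), (p34,3), (p35,2), (p35,3)}
  {p34, p35} × {1, 2, 3} = {(p34,1), (p34,2), (p34,3), (p35,1), (p35,2), (p35,3)}
  {p33, p34, p35} × {1, 2, 3} = {(p33,1), (p33,2), (p33,3), (p34,1), (p34,2), (p34,3), (p35,1), (p35,2), (p35,3)}
These 36 distinct sets form the basis B.
Close under arbitrary unions to get τ_{X×Y}; counting gives |τ_{X×Y}| = 216.


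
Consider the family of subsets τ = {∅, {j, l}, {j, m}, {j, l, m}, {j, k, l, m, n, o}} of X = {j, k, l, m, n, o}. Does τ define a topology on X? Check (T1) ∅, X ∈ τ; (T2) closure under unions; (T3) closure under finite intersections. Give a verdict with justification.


τ is NOT a topology on X.

Axiom (T1): ∅ ∈ τ? Yes; X ∈ τ? Yes.
Axiom (T2/T3): check pairwise unions and intersections of members of τ.
Counterexample for (T3): {j, l} ∩ {j, m} = {j} ∉ τ. Therefore τ is NOT a topology.


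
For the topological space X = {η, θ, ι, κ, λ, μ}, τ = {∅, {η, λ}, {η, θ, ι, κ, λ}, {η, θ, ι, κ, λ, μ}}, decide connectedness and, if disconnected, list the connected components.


(X, τ) is connected.

Find clopen sets (U ∈ τ with X ∖ U ∈ τ):
  U = ∅, X ∖ U = {η, θ, ι, κ, λ, μ} — both open, so U is clopen.
  U = {η, θ, ι, κ, λ, μ}, X ∖ U = ∅ — both open, so U is clopen.
Only trivial clopens (∅ and X) exist, so (X, τ) is connected.
Compute connected components by grouping points that agree on all clopens:
  component: {η, θ, ι, κ, λ, μ}


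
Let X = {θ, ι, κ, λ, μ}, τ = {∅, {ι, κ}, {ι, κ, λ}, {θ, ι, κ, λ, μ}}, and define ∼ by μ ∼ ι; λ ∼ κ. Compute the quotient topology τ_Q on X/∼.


X/∼ = {[θ], [ι=μ], [κ=λ]}; |τ_Q| = 2.

Equivalence classes: [θ], [ι=μ], [κ=λ].
Quotient map π: X → X/∼ sends θ ↦ [θ], ι ↦ [ι=μ], κ ↦ [κ=λ], λ ↦ [κ=λ], μ ↦ [ι=μ].
For each subset V ⊆ X/∼, compute π^{-1}(V) ⊆ X and check whether π^{-1}(V) ∈ τ. V is open in τ_Q iff π^{-1}(V) ∈ τ.
  V = {}: π^{-1}(V) = ∅ ∈ τ ✓.
  V = {[θ]}: π^{-1}(V) = {θ} ∉ τ ✗.
  V = {[ι=μ]}: π^{-1}(V) = {ι, μ} ∉ τ ✗.
  V = {[θ], [ι=μ]}: π^{-1}(V) = {θ, ι, μ} ∉ τ ✗.
  V = {[κ=λ]}: π^{-1}(V) = {κ, λ} ∉ τ ✗.
  V = {[θ], [κ=λ]}: π^{-1}(V) = {θ, κ, λ} ∉ τ ✗.
  V = {[ι=μ], [κ=λ]}: π^{-1}(V) = {ι, κ, λ, μ} ∉ τ ✗.
  V = {[θ], [ι=μ], [κ=λ]}: π^{-1}(V) = {θ, ι, κ, λ, μ} ∈ τ ✓.
Open sets in the quotient: τ_Q = {{}, {[θ], [ι=μ], [κ=λ]}} (2 elements).


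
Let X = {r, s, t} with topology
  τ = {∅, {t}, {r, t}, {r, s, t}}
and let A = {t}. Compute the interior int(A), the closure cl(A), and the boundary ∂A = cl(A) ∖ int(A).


int(A) = {t}, cl(A) = {r, s, t}, ∂A = {r, s}.

Closed sets in (X, τ) are complements of opens:
  closed(X, τ) = {∅, {s}, {r, s}, {r, s, t}}.
int(A) = ⋃ {U ∈ τ : U ⊆ A}. Opens contained in A: ∅, {t}.
Taking the union of these: int(A) = {t}.
cl(A) = ⋂ {C closed : A ⊆ C}. Closed sets containing A: {r, s, t}.
Intersecting these: cl(A) = {r, s, t}.
∂A = cl(A) ∖ int(A) = {r, s, t} ∖ {t} = {r, s}.


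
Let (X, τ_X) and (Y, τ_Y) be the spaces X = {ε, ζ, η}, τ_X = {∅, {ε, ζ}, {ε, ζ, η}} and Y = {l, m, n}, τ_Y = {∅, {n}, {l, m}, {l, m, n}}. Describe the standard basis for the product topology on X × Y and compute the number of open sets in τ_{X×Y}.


Basis B = {∅ × ∅, {ε, ζ} × {n}, {ε, ζ, η} × {n}, {ε, ζ} × {l, m}, {ε, ζ} × {l, m, n}, {ε, ζ, η} × {l, m}, {ε, ζ, η} × {l, m, n}}; |τ_{X×Y}| = 9.

Enumerate products U × V with U ∈ τ_X, V ∈ τ_Y (deduplicated):
  ∅ × ∅ = {} (∅)
  {ε, ζ} × {n} = {(ε,n), (ζ,n)}
  {ε, ζ, η} × {n} = {(ε,n), (ζ,n), (η,n)}
  {ε, ζ} × {l, m} = {(ε,l), (ε,m), (ζ,l), (ζ,m)}
  {ε, ζ} × {l, m, n} = {(ε,l), (ε,m), (ε,n), (ζ,l), (ζ,m), (ζ,n)}
  {ε, ζ, η} × {l, m} = {(ε,l), (ε,m), (ζ,l), (ζ,m), (η,l), (η,m)}
  {ε, ζ, η} × {l, m, n} = {(ε,l), (ε,m), (ε,n), (ζ,l), (ζ,m), (ζ,n), (η,l), (η,m), (η,n)}
These 7 distinct sets form the basis B.
Close under arbitrary unions to get τ_{X×Y}; counting gives |τ_{X×Y}| = 9.


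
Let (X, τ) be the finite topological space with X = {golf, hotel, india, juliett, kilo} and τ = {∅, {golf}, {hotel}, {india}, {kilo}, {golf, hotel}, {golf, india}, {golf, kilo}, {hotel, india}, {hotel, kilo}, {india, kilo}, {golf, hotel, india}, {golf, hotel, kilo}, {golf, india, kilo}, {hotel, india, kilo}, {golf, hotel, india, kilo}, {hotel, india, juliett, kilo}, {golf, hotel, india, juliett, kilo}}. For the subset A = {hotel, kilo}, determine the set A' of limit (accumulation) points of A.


A' = {juliett}

For each x ∈ X, list the open sets U ∈ τ with x ∈ U, then check whether U ∩ (A ∖ {x}) ≠ ∅ for every such U.
  x = golf: open {golf} ∋ x has {golf} ∩ (A ∖ {golf}) = ∅, so x is NOT a limit point.
  x = hotel: open {hotel} ∋ x has {hotel} ∩ (A ∖ {hotel}) = ∅, so x is NOT a limit point.
  x = india: open {india} ∋ x has {india} ∩ (A ∖ {india}) = ∅, so x is NOT a limit point.
  x = juliett: opens ∋ x are {hotel, india, juliett, kilo}, {golf, hotel, india, juliett, kilo}; each meets A ∖ {juliett}, so x IS a limit point.
  x = kilo: open {kilo} ∋ x has {kilo} ∩ (A ∖ {kilo}) = ∅, so x is NOT a limit point.
Collecting: A' = {juliett}.


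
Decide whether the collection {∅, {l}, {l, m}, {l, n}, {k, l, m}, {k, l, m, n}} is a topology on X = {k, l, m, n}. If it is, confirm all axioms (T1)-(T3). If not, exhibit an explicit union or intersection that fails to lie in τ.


τ is NOT a topology on X.

Axiom (T1): ∅ ∈ τ? Yes; X ∈ τ? Yes.
Axiom (T2/T3): check pairwise unions and intersections of members of τ.
Counterexample for (T2): {l, m} ∪ {l, n} = {l, m, n} ∉ τ. Therefore τ is NOT a topology.


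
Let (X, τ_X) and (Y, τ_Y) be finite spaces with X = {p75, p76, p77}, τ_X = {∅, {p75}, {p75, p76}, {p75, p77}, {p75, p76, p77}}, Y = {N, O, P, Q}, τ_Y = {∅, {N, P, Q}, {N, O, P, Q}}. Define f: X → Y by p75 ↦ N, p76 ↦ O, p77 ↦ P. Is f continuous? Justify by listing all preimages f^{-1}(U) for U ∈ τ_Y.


f IS continuous.

Compute f^{-1}(U) for each U ∈ τ_Y:
  U = ∅: f^{-1}(U) = ∅ ∈ τ_X ✓.
  U = {N, P, Q}: f^{-1}(U) = {p75, p77} ∈ τ_X ✓.
  U = {N, O, P, Q}: f^{-1}(U) = {p75, p76, p77} ∈ τ_X ✓.
Every preimage lies in τ_X, so f IS continuous.


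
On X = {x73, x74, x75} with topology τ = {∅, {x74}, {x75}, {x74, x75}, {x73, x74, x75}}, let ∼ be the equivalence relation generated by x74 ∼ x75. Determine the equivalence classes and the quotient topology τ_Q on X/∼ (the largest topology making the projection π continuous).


X/∼ = {[x73], [x74=x75]}; |τ_Q| = 3.

Equivalence classes: [x73], [x74=x75].
Quotient map π: X → X/∼ sends x73 ↦ [x73], x74 ↦ [x74=x75], x75 ↦ [x74=x75].
For each subset V ⊆ X/∼, compute π^{-1}(V) ⊆ X and check whether π^{-1}(V) ∈ τ. V is open in τ_Q iff π^{-1}(V) ∈ τ.
  V = {}: π^{-1}(V) = ∅ ∈ τ ✓.
  V = {[x73]}: π^{-1}(V) = {x73} ∉ τ ✗.
  V = {[x74=x75]}: π^{-1}(V) = {x74, x75} ∈ τ ✓.
  V = {[x73], [x74=x75]}: π^{-1}(V) = {x73, x74, x75} ∈ τ ✓.
Open sets in the quotient: τ_Q = {{}, {[x74=x75]}, {[x73], [x74=x75]}} (3 elements).


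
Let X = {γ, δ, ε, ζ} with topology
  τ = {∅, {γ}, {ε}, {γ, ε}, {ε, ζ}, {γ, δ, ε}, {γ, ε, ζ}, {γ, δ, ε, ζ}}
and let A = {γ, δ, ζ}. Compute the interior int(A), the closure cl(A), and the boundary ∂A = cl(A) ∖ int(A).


int(A) = {γ}, cl(A) = {γ, δ, ζ}, ∂A = {δ, ζ}.

Closed sets in (X, τ) are complements of opens:
  closed(X, τ) = {∅, {δ}, {ζ}, {γ, δ}, {δ, ζ}, {γ, δ, ζ}, {δ, ε, ζ}, {γ, δ, ε, ζ}}.
int(A) = ⋃ {U ∈ τ : U ⊆ A}. Opens contained in A: ∅, {γ}.
Taking the union of these: int(A) = {γ}.
cl(A) = ⋂ {C closed : A ⊆ C}. Closed sets containing A: {γ, δ, ζ}, {γ, δ, ε, ζ}.
Intersecting these: cl(A) = {γ, δ, ζ}.
∂A = cl(A) ∖ int(A) = {γ, δ, ζ} ∖ {γ} = {δ, ζ}.


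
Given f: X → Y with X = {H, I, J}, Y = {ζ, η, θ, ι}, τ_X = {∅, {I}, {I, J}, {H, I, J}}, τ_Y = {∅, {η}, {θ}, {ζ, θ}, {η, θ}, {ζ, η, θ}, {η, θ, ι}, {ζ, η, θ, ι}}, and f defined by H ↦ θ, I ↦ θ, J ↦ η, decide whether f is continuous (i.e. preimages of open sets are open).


f is NOT continuous.

Compute f^{-1}(U) for each U ∈ τ_Y:
  U = ∅: f^{-1}(U) = ∅ ∈ τ_X ✓.
  U = {η}: f^{-1}(U) = {J} ∉ τ_X ✗.
  U = {θ}: f^{-1}(U) = {H, I} ∉ τ_X ✗.
  U = {ζ, θ}: f^{-1}(U) = {H, I} ∉ τ_X ✗.
  U = {η, θ}: f^{-1}(U) = {H, I, J} ∈ τ_X ✓.
  U = {ζ, η, θ}: f^{-1}(U) = {H, I, J} ∈ τ_X ✓.
  U = {η, θ, ι}: f^{-1}(U) = {H, I, J} ∈ τ_X ✓.
  U = {ζ, η, θ, ι}: f^{-1}(U) = {H, I, J} ∈ τ_X ✓.
Found U = {η} with f^{-1}(U) = {J} not in τ_X. Therefore f is NOT continuous.


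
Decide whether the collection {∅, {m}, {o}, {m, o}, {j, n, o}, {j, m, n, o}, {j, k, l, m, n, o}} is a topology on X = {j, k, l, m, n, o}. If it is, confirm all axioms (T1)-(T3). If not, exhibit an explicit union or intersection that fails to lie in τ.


τ IS a topology on X.

Axiom (T1): ∅ ∈ τ? Yes; X ∈ τ? Yes.
Axiom (T2/T3): check pairwise unions and intersections of members of τ.
All pairwise intersections and unions checked — each lies in τ. Therefore τ satisfies (T1), (T2), (T3): it IS a topology on X.


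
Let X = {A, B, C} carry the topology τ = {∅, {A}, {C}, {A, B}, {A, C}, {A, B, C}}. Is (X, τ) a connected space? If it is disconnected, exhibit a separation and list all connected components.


(X, τ) is disconnected; components = [{C}, {A, B}].

Find clopen sets (U ∈ τ with X ∖ U ∈ τ):
  U = ∅, X ∖ U = {A, B, C} — both open, so U is clopen.
  U = {C}, X ∖ U = {A, B} — both open, so U is clopen.
  U = {A, B}, X ∖ U = {C} — both open, so U is clopen.
  U = {A, B, C}, X ∖ U = ∅ — both open, so U is clopen.
Nontrivial clopen(s) exist: e.g. {C}. So (X, τ) is disconnected.
Compute connected components by grouping points that agree on all clopens:
  component: {C}
  component: {A, B}


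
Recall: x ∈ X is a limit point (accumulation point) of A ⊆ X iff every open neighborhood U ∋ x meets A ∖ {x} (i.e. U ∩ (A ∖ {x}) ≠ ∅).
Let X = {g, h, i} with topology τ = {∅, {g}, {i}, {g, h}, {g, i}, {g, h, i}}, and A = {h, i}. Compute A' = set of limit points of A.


A' = ∅

For each x ∈ X, list the open sets U ∈ τ with x ∈ U, then check whether U ∩ (A ∖ {x}) ≠ ∅ for every such U.
  x = g: open {g} ∋ x has {g} ∩ (A ∖ {g}) = ∅, so x is NOT a limit point.
  x = h: open {g, h} ∋ x has {g, h} ∩ (A ∖ {h}) = ∅, so x is NOT a limit point.
  x = i: open {i} ∋ x has {i} ∩ (A ∖ {i}) = ∅, so x is NOT a limit point.
Collecting: A' = ∅.


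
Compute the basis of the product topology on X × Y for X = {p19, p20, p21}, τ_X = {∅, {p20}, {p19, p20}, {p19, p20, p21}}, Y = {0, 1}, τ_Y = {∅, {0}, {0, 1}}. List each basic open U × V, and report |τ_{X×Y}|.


Basis B = {∅ × ∅, {p20} × {0}, {p19, p20} × {0}, {p20} × {0, 1}, {p19, p20, p21} × {0}, {p19, p20} × {0, 1}, {p19, p20, p21} × {0, 1}}; |τ_{X×Y}| = 10.

Enumerate products U × V with U ∈ τ_X, V ∈ τ_Y (deduplicated):
  ∅ × ∅ = {} (∅)
  {p20} × {0} = {(p20,0)}
  {p19, p20} × {0} = {(p19,0), (p20,0)}
  {p20} × {0, 1} = {(p20,0), (p20,1)}
  {p19, p20, p21} × {0} = {(p19,0), (p20,0), (p21,0)}
  {p19, p20} × {0, 1} = {(p19,0), (p19,1), (p20,0), (p20,1)}
  {p19, p20, p21} × {0, 1} = {(p19,0), (p19,1), (p20,0), (p20,1), (p21,0), (p21,1)}
These 7 distinct sets form the basis B.
Close under arbitrary unions to get τ_{X×Y}; counting gives |τ_{X×Y}| = 10.


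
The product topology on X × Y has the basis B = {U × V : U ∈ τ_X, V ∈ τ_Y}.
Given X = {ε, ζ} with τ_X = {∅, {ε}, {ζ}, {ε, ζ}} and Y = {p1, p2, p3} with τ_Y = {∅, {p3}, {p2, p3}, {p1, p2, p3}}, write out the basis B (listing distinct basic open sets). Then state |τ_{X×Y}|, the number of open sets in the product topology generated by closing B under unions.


Basis B = {∅ × ∅, {ε} × {p3}, {ζ} × {p3}, {ε} × {p2, p3}, {ε, ζ} × {p3}, {ζ} × {p2, p3}, {ε} × {p1, p2, p3}, {ζ} × {p1, p2, p3}, {ε, ζ} × {p2, p3}, {ε, ζ} × {p1, p2, p3}}; |τ_{X×Y}| = 16.

Enumerate products U × V with U ∈ τ_X, V ∈ τ_Y (deduplicated):
  ∅ × ∅ = {} (∅)
  {ε} × {p3} = {(ε,p3)}
  {ζ} × {p3} = {(ζ,p3)}
  {ε} × {p2, p3} = {(ε,p2), (ε,p3)}
  {ε, ζ} × {p3} = {(ε,p3), (ζ,p3)}
  {ζ} × {p2, p3} = {(ζ,p2), (ζ,p3)}
  {ε} × {p1, p2, p3} = {(ε,p1), (ε,p2), (ε,p3)}
  {ζ} × {p1, p2, p3} = {(ζ,p1), (ζ,p2), (ζ,p3)}
  {ε, ζ} × {p2, p3} = {(ε,p2), (ε,p3), (ζ,p2), (ζ,p3)}
  {ε, ζ} × {p1, p2, p3} = {(ε,p1), (ε,p2), (ε,p3), (ζ,p1), (ζ,p2), (ζ,p3)}
These 10 distinct sets form the basis B.
Close under arbitrary unions to get τ_{X×Y}; counting gives |τ_{X×Y}| = 16.


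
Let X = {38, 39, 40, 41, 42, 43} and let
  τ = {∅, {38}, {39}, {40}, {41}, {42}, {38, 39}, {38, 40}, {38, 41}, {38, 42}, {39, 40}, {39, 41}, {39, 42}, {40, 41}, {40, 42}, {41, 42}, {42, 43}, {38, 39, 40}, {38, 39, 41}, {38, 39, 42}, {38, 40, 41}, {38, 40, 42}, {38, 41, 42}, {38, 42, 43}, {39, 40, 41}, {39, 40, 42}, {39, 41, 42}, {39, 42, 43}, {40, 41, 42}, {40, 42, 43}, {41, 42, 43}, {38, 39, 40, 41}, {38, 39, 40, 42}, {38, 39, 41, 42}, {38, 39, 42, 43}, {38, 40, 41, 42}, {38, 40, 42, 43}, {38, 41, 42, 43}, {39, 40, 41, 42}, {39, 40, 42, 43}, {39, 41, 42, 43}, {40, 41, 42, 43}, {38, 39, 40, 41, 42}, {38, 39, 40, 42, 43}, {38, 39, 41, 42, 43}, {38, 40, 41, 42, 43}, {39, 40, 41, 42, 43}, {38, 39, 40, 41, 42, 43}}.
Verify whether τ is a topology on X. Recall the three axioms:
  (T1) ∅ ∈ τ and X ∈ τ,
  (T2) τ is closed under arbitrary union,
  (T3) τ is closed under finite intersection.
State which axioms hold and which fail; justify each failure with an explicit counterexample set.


τ IS a topology on X.

Axiom (T1): ∅ ∈ τ? Yes; X ∈ τ? Yes.
Axiom (T2/T3): check pairwise unions and intersections of members of τ.
All pairwise intersections and unions checked — each lies in τ. Therefore τ satisfies (T1), (T2), (T3): it IS a topology on X.


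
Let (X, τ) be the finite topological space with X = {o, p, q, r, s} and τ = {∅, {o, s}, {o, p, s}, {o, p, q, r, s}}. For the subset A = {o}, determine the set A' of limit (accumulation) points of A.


A' = {p, q, r, s}

For each x ∈ X, list the open sets U ∈ τ with x ∈ U, then check whether U ∩ (A ∖ {x}) ≠ ∅ for every such U.
  x = o: open {o, s} ∋ x has {o, s} ∩ (A ∖ {o}) = ∅, so x is NOT a limit point.
  x = p: opens ∋ x are {o, p, s}, {o, p, q, r, s}; each meets A ∖ {p}, so x IS a limit point.
  x = q: opens ∋ x are {o, p, q, r, s}; each meets A ∖ {q}, so x IS a limit point.
  x = r: opens ∋ x are {o, p, q, r, s}; each meets A ∖ {r}, so x IS a limit point.
  x = s: opens ∋ x are {o, s}, {o, p, s}, {o, p, q, r, s}; each meets A ∖ {s}, so x IS a limit point.
Collecting: A' = {p, q, r, s}.


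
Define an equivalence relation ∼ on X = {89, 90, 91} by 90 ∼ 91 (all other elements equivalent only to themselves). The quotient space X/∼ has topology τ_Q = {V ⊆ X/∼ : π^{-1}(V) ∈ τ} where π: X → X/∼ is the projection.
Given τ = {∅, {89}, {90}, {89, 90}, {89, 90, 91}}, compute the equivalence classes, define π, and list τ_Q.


X/∼ = {[89], [90=91]}; |τ_Q| = 3.

Equivalence classes: [89], [90=91].
Quotient map π: X → X/∼ sends 89 ↦ [89], 90 ↦ [90=91], 91 ↦ [90=91].
For each subset V ⊆ X/∼, compute π^{-1}(V) ⊆ X and check whether π^{-1}(V) ∈ τ. V is open in τ_Q iff π^{-1}(V) ∈ τ.
  V = {}: π^{-1}(V) = ∅ ∈ τ ✓.
  V = {[89]}: π^{-1}(V) = {89} ∈ τ ✓.
  V = {[90=91]}: π^{-1}(V) = {90, 91} ∉ τ ✗.
  V = {[89], [90=91]}: π^{-1}(V) = {89, 90, 91} ∈ τ ✓.
Open sets in the quotient: τ_Q = {{}, {[89]}, {[89], [90=91]}} (3 elements).


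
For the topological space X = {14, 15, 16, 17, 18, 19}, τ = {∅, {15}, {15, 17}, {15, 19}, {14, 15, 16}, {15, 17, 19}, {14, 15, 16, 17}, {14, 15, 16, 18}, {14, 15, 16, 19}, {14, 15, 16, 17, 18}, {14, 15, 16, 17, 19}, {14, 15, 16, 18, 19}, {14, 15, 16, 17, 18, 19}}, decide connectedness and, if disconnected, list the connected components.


(X, τ) is connected.

Find clopen sets (U ∈ τ with X ∖ U ∈ τ):
  U = ∅, X ∖ U = {14, 15, 16, 17, 18, 19} — both open, so U is clopen.
  U = {14, 15, 16, 17, 18, 19}, X ∖ U = ∅ — both open, so U is clopen.
Only trivial clopens (∅ and X) exist, so (X, τ) is connected.
Compute connected components by grouping points that agree on all clopens:
  component: {14, 15, 16, 17, 18, 19}


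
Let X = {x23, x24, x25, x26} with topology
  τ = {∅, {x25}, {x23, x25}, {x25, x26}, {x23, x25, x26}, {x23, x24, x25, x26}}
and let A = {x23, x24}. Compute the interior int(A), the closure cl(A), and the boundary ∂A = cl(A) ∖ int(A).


int(A) = ∅, cl(A) = {x23, x24}, ∂A = {x23, x24}.

Closed sets in (X, τ) are complements of opens:
  closed(X, τ) = {∅, {x24}, {x23, x24}, {x24, x26}, {x23, x24, x26}, {x23, x24, x25, x26}}.
int(A) = ⋃ {U ∈ τ : U ⊆ A}. Opens contained in A: ∅.
Taking the union of these: int(A) = ∅.
cl(A) = ⋂ {C closed : A ⊆ C}. Closed sets containing A: {x23, x24}, {x23, x24, x26}, {x23, x24, x25, x26}.
Intersecting these: cl(A) = {x23, x24}.
∂A = cl(A) ∖ int(A) = {x23, x24} ∖ ∅ = {x23, x24}.


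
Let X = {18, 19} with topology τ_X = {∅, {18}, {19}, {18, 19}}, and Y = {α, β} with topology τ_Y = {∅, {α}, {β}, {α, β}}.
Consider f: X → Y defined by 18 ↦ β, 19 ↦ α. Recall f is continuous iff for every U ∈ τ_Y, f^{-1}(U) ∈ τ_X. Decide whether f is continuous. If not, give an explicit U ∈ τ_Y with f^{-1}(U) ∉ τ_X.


f IS continuous.

Compute f^{-1}(U) for each U ∈ τ_Y:
  U = ∅: f^{-1}(U) = ∅ ∈ τ_X ✓.
  U = {α}: f^{-1}(U) = {19} ∈ τ_X ✓.
  U = {β}: f^{-1}(U) = {18} ∈ τ_X ✓.
  U = {α, β}: f^{-1}(U) = {18, 19} ∈ τ_X ✓.
Every preimage lies in τ_X, so f IS continuous.


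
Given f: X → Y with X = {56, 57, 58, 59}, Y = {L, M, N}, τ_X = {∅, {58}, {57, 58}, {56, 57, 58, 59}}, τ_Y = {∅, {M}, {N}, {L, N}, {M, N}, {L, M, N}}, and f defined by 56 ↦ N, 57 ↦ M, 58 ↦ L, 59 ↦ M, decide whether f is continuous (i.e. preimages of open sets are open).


f is NOT continuous.

Compute f^{-1}(U) for each U ∈ τ_Y:
  U = ∅: f^{-1}(U) = ∅ ∈ τ_X ✓.
  U = {M}: f^{-1}(U) = {57, 59} ∉ τ_X ✗.
  U = {N}: f^{-1}(U) = {56} ∉ τ_X ✗.
  U = {L, N}: f^{-1}(U) = {56, 58} ∉ τ_X ✗.
  U = {M, N}: f^{-1}(U) = {56, 57, 59} ∉ τ_X ✗.
  U = {L, M, N}: f^{-1}(U) = {56, 57, 58, 59} ∈ τ_X ✓.
Found U = {M} with f^{-1}(U) = {57, 59} not in τ_X. Therefore f is NOT continuous.


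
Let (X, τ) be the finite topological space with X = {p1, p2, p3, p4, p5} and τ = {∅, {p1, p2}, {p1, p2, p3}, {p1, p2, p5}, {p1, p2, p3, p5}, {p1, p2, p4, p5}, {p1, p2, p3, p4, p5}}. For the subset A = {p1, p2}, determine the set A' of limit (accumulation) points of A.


A' = {p1, p2, p3, p4, p5}

For each x ∈ X, list the open sets U ∈ τ with x ∈ U, then check whether U ∩ (A ∖ {x}) ≠ ∅ for every such U.
  x = p1: opens ∋ x are {p1, p2}, {p1, p2, p3}, {p1, p2, p5}, {p1, p2, p3, p5}, {p1, p2, p4, p5}, {p1, p2, p3, p4, p5}; each meets A ∖ {p1}, so x IS a limit point.
  x = p2: opens ∋ x are {p1, p2}, {p1, p2, p3}, {p1, p2, p5}, {p1, p2, p3, p5}, {p1, p2, p4, p5}, {p1, p2, p3, p4, p5}; each meets A ∖ {p2}, so x IS a limit point.
  x = p3: opens ∋ x are {p1, p2, p3}, {p1, p2, p3, p5}, {p1, p2, p3, p4, p5}; each meets A ∖ {p3}, so x IS a limit point.
  x = p4: opens ∋ x are {p1, p2, p4, p5}, {p1, p2, p3, p4, p5}; each meets A ∖ {p4}, so x IS a limit point.
  x = p5: opens ∋ x are {p1, p2, p5}, {p1, p2, p3, p5}, {p1, p2, p4, p5}, {p1, p2, p3, p4, p5}; each meets A ∖ {p5}, so x IS a limit point.
Collecting: A' = {p1, p2, p3, p4, p5}.


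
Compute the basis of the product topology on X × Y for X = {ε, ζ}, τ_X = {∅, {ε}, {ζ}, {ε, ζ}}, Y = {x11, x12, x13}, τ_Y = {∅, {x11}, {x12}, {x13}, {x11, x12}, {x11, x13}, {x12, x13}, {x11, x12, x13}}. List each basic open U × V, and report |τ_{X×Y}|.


Basis B = {∅ × ∅, {ε} × {x11}, {ε} × {x12}, {ε} × {x13}, {ζ} × {x11}, {ζ} × {x12}, {ζ} × {x13}, {ε} × {x11, x12}, {ε} × {x11, x13}, {ε, ζ} × {x11}, {ε} × {x12, x13}, {ε, ζ} × {x12}, {ε, ζ} × {x13}, {ζ} × {x11, x12}, {ζ} × {x11, x13}, {ζ} × {x12, x13}, {ε} × {x11, x12, x13}, {ζ} × {x11, x12, x13}, {ε, ζ} × {x11, x12}, {ε, ζ} × {x11, x13}, {ε, ζ} × {x12, x13}, {ε, ζ} × {x11, x12, x13}}; |τ_{X×Y}| = 64.

Enumerate products U × V with U ∈ τ_X, V ∈ τ_Y (deduplicated):
  ∅ × ∅ = {} (∅)
  {ε} × {x11} = {(ε,x11)}
  {ε} × {x12} = {(ε,x12)}
  {ε} × {x13} = {(ε,x13)}
  {ζ} × {x11} = {(ζ,x11)}
  {ζ} × {x12} = {(ζ,x12)}
  {ζ} × {x13} = {(ζ,x13)}
  {ε} × {x11, x12} = {(ε,x11), (ε,x12)}
  {ε} × {x11, x13} = {(ε,x11), (ε,x13)}
  {ε, ζ} × {x11} = {(ε,x11), (ζ,x11)}
  {ε} × {x12, x13} = {(ε,x12), (ε,x13)}
  {ε, ζ} × {x12} = {(ε,x12), (ζ,x12)}
  {ε, ζ} × {x13} = {(ε,x13), (ζ,x13)}
  {ζ} × {x11, x12} = {(ζ,x11), (ζ,x12)}
  {ζ} × {x11, x13} = {(ζ,x11), (ζ,x13)}
  {ζ} × {x12, x13} = {(ζ,x12), (ζ,x13)}
  {ε} × {x11, x12, x13} = {(ε,x11), (ε,x12), (ε,x13)}
  {ζ} × {x11, x12, x13} = {(ζ,x11), (ζ,x12), (ζ,x13)}
  {ε, ζ} × {x11, x12} = {(ε,x11), (ε,x12), (ζ,x11), (ζ,x12)}
  {ε, ζ} × {x11, x13} = {(ε,x11), (ε,x13), (ζ,x11), (ζ,x13)}
  {ε, ζ} × {x12, x13} = {(ε,x12), (ε,x13), (ζ,x12), (ζ,x13)}
  {ε, ζ} × {x11, x12, x13} = {(ε,x11), (ε,x12), (ε,x13), (ζ,x11), (ζ,x12), (ζ,x13)}
These 22 distinct sets form the basis B.
Close under arbitrary unions to get τ_{X×Y}; counting gives |τ_{X×Y}| = 64.


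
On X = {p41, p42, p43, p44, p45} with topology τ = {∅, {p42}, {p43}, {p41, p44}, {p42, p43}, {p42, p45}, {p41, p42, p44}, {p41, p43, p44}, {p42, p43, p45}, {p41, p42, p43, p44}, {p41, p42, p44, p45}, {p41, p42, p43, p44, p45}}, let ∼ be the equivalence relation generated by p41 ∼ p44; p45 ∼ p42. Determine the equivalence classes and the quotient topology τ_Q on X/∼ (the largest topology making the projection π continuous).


X/∼ = {[p41=p44], [p42=p45], [p43]}; |τ_Q| = 8.

Equivalence classes: [p41=p44], [p42=p45], [p43].
Quotient map π: X → X/∼ sends p41 ↦ [p41=p44], p42 ↦ [p42=p45], p43 ↦ [p43], p44 ↦ [p41=p44], p45 ↦ [p42=p45].
For each subset V ⊆ X/∼, compute π^{-1}(V) ⊆ X and check whether π^{-1}(V) ∈ τ. V is open in τ_Q iff π^{-1}(V) ∈ τ.
  V = {}: π^{-1}(V) = ∅ ∈ τ ✓.
  V = {[p41=p44]}: π^{-1}(V) = {p41, p44} ∈ τ ✓.
  V = {[p42=p45]}: π^{-1}(V) = {p42, p45} ∈ τ ✓.
  V = {[p41=p44], [p42=p45]}: π^{-1}(V) = {p41, p42, p44, p45} ∈ τ ✓.
  V = {[p43]}: π^{-1}(V) = {p43} ∈ τ ✓.
  V = {[p41=p44], [p43]}: π^{-1}(V) = {p41, p43, p44} ∈ τ ✓.
  V = {[p42=p45], [p43]}: π^{-1}(V) = {p42, p43, p45} ∈ τ ✓.
  V = {[p41=p44], [p42=p45], [p43]}: π^{-1}(V) = {p41, p42, p43, p44, p45} ∈ τ ✓.
Open sets in the quotient: τ_Q = {{}, {[p41=p44]}, {[p42=p45]}, {[p41=p44], [p42=p45]}, {[p43]}, {[p41=p44], [p43]}, {[p42=p45], [p43]}, {[p41=p44], [p42=p45], [p43]}} (8 elements).


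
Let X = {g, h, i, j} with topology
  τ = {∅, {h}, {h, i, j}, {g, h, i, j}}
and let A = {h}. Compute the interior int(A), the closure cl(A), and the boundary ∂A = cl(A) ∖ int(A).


int(A) = {h}, cl(A) = {g, h, i, j}, ∂A = {g, i, j}.

Closed sets in (X, τ) are complements of opens:
  closed(X, τ) = {∅, {g}, {g, i, j}, {g, h, i, j}}.
int(A) = ⋃ {U ∈ τ : U ⊆ A}. Opens contained in A: ∅, {h}.
Taking the union of these: int(A) = {h}.
cl(A) = ⋂ {C closed : A ⊆ C}. Closed sets containing A: {g, h, i, j}.
Intersecting these: cl(A) = {g, h, i, j}.
∂A = cl(A) ∖ int(A) = {g, h, i, j} ∖ {h} = {g, i, j}.


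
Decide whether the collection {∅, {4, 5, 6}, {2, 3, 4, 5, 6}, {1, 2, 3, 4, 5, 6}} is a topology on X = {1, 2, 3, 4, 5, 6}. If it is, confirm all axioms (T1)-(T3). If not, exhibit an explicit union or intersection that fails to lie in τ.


τ IS a topology on X.

Axiom (T1): ∅ ∈ τ? Yes; X ∈ τ? Yes.
Axiom (T2/T3): check pairwise unions and intersections of members of τ.
All pairwise intersections and unions checked — each lies in τ. Therefore τ satisfies (T1), (T2), (T3): it IS a topology on X.


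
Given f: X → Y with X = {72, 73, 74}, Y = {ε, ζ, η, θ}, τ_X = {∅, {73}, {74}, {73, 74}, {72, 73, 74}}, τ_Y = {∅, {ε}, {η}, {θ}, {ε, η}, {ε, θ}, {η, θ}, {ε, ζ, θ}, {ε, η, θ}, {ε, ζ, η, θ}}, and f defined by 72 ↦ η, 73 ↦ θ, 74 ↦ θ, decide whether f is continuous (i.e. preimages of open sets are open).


f is NOT continuous.

Compute f^{-1}(U) for each U ∈ τ_Y:
  U = ∅: f^{-1}(U) = ∅ ∈ τ_X ✓.
  U = {ε}: f^{-1}(U) = ∅ ∈ τ_X ✓.
  U = {η}: f^{-1}(U) = {72} ∉ τ_X ✗.
  U = {θ}: f^{-1}(U) = {73, 74} ∈ τ_X ✓.
  U = {ε, η}: f^{-1}(U) = {72} ∉ τ_X ✗.
  U = {ε, θ}: f^{-1}(U) = {73, 74} ∈ τ_X ✓.
  U = {η, θ}: f^{-1}(U) = {72, 73, 74} ∈ τ_X ✓.
  U = {ε, ζ, θ}: f^{-1}(U) = {73, 74} ∈ τ_X ✓.
  U = {ε, η, θ}: f^{-1}(U) = {72, 73, 74} ∈ τ_X ✓.
  U = {ε, ζ, η, θ}: f^{-1}(U) = {72, 73, 74} ∈ τ_X ✓.
Found U = {η} with f^{-1}(U) = {72} not in τ_X. Therefore f is NOT continuous.


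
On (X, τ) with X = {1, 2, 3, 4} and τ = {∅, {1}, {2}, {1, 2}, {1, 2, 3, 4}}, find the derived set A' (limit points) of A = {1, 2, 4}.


A' = {3, 4}

For each x ∈ X, list the open sets U ∈ τ with x ∈ U, then check whether U ∩ (A ∖ {x}) ≠ ∅ for every such U.
  x = 1: open {1} ∋ x has {1} ∩ (A ∖ {1}) = ∅, so x is NOT a limit point.
  x = 2: open {2} ∋ x has {2} ∩ (A ∖ {2}) = ∅, so x is NOT a limit point.
  x = 3: opens ∋ x are {1, 2, 3, 4}; each meets A ∖ {3}, so x IS a limit point.
  x = 4: opens ∋ x are {1, 2, 3, 4}; each meets A ∖ {4}, so x IS a limit point.
Collecting: A' = {3, 4}.


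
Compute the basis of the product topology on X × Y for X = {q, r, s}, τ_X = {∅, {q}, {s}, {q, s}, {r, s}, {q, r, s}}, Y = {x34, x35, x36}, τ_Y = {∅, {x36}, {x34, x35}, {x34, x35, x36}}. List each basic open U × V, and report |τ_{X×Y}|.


Basis B = {∅ × ∅, {q} × {x36}, {s} × {x36}, {q} × {x34, x35}, {q, s} × {x36}, {r, s} × {x36}, {s} × {x34, x35}, {q} × {x34, x35, x36}, {q, r, s} × {x36}, {s} × {x34, x35, x36}, {q, s} × {x34, x35}, {r, s} × {x34, x35}, {q, s} × {x34, x35, x36}, {q, r, s} × {x34, x35}, {r, s} × {x34, x35, x36}, {q, r, s} × {x34, x35, x36}}; |τ_{X×Y}| = 36.

Enumerate products U × V with U ∈ τ_X, V ∈ τ_Y (deduplicated):
  ∅ × ∅ = {} (∅)
  {q} × {x36} = {(q,x36)}
  {s} × {x36} = {(s,x36)}
  {q} × {x34, x35} = {(q,x34), (q,x35)}
  {q, s} × {x36} = {(q,x36), (s,x36)}
  {r, s} × {x36} = {(r,x36), (s,x36)}
  {s} × {x34, x35} = {(s,x34), (s,x35)}
  {q} × {x34, x35, x36} = {(q,x34), (q,x35), (q,x36)}
  {q, r, s} × {x36} = {(q,x36), (r,x36), (s,x36)}
  {s} × {x34, x35, x36} = {(s,x34), (s,x35), (s,x36)}
  {q, s} × {x34, x35} = {(q,x34), (q,x35), (s,x34), (s,x35)}
  {r, s} × {x34, x35} = {(r,x34), (r,x35), (s,x34), (s,x35)}
  {q, s} × {x34, x35, x36} = {(q,x34), (q,x35), (q,x36), (s,x34), (s,x35), (s,x36)}
  {q, r, s} × {x34, x35} = {(q,x34), (q,x35), (r,x34), (r,x35), (s,x34), (s,x35)}
  {r, s} × {x34, x35, x36} = {(r,x34), (r,x35), (r,x36), (s,x34), (s,x35), (s,x36)}
  {q, r, s} × {x34, x35, x36} = {(q,x34), (q,x35), (q,x36), (r,x34), (r,x35), (r,x36), (s,x34), (s,x35), (s,x36)}
These 16 distinct sets form the basis B.
Close under arbitrary unions to get τ_{X×Y}; counting gives |τ_{X×Y}| = 36.


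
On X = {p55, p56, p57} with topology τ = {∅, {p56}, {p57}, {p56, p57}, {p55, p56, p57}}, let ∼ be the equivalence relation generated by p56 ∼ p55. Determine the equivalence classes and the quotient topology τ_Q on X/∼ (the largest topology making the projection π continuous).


X/∼ = {[p55=p56], [p57]}; |τ_Q| = 3.

Equivalence classes: [p55=p56], [p57].
Quotient map π: X → X/∼ sends p55 ↦ [p55=p56], p56 ↦ [p55=p56], p57 ↦ [p57].
For each subset V ⊆ X/∼, compute π^{-1}(V) ⊆ X and check whether π^{-1}(V) ∈ τ. V is open in τ_Q iff π^{-1}(V) ∈ τ.
  V = {}: π^{-1}(V) = ∅ ∈ τ ✓.
  V = {[p55=p56]}: π^{-1}(V) = {p55, p56} ∉ τ ✗.
  V = {[p57]}: π^{-1}(V) = {p57} ∈ τ ✓.
  V = {[p55=p56], [p57]}: π^{-1}(V) = {p55, p56, p57} ∈ τ ✓.
Open sets in the quotient: τ_Q = {{}, {[p57]}, {[p55=p56], [p57]}} (3 elements).


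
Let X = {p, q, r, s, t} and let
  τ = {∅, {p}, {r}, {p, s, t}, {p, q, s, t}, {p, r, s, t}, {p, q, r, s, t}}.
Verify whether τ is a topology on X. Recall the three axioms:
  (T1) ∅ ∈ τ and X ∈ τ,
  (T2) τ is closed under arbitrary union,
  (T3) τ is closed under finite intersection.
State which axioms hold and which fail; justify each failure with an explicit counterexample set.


τ is NOT a topology on X.

Axiom (T1): ∅ ∈ τ? Yes; X ∈ τ? Yes.
Axiom (T2/T3): check pairwise unions and intersections of members of τ.
Counterexample for (T2): {p} ∪ {r} = {p, r} ∉ τ. Therefore τ is NOT a topology.


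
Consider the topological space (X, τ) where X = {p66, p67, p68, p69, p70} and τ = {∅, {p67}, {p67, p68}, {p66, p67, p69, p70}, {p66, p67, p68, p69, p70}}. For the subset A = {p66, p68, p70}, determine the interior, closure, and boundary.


int(A) = ∅, cl(A) = {p66, p68, p69, p70}, ∂A = {p66, p68, p69, p70}.

Closed sets in (X, τ) are complements of opens:
  closed(X, τ) = {∅, {p68}, {p66, p69, p70}, {p66, p68, p69, p70}, {p66, p67, p68, p69, p70}}.
int(A) = ⋃ {U ∈ τ : U ⊆ A}. Opens contained in A: ∅.
Taking the union of these: int(A) = ∅.
cl(A) = ⋂ {C closed : A ⊆ C}. Closed sets containing A: {p66, p68, p69, p70}, {p66, p67, p68, p69, p70}.
Intersecting these: cl(A) = {p66, p68, p69, p70}.
∂A = cl(A) ∖ int(A) = {p66, p68, p69, p70} ∖ ∅ = {p66, p68, p69, p70}.


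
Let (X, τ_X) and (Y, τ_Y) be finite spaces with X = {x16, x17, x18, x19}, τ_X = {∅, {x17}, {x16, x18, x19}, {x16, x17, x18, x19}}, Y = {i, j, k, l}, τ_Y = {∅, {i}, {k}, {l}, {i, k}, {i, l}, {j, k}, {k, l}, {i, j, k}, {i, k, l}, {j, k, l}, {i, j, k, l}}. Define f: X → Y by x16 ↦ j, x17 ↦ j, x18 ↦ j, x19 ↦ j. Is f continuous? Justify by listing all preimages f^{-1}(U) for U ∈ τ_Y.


f IS continuous.

Compute f^{-1}(U) for each U ∈ τ_Y:
  U = ∅: f^{-1}(U) = ∅ ∈ τ_X ✓.
  U = {i}: f^{-1}(U) = ∅ ∈ τ_X ✓.
  U = {k}: f^{-1}(U) = ∅ ∈ τ_X ✓.
  U = {l}: f^{-1}(U) = ∅ ∈ τ_X ✓.
  U = {i, k}: f^{-1}(U) = ∅ ∈ τ_X ✓.
  U = {i, l}: f^{-1}(U) = ∅ ∈ τ_X ✓.
  U = {j, k}: f^{-1}(U) = {x16, x17, x18, x19} ∈ τ_X ✓.
  U = {k, l}: f^{-1}(U) = ∅ ∈ τ_X ✓.
  U = {i, j, k}: f^{-1}(U) = {x16, x17, x18, x19} ∈ τ_X ✓.
  U = {i, k, l}: f^{-1}(U) = ∅ ∈ τ_X ✓.
  U = {j, k, l}: f^{-1}(U) = {x16, x17, x18, x19} ∈ τ_X ✓.
  U = {i, j, k, l}: f^{-1}(U) = {x16, x17, x18, x19} ∈ τ_X ✓.
Every preimage lies in τ_X, so f IS continuous.


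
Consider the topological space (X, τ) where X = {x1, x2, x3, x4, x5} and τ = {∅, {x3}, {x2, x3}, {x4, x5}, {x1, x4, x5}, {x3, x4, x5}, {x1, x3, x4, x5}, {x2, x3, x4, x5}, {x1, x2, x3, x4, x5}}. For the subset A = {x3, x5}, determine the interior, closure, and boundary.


int(A) = {x3}, cl(A) = {x1, x2, x3, x4, x5}, ∂A = {x1, x2, x4, x5}.

Closed sets in (X, τ) are complements of opens:
  closed(X, τ) = {∅, {x1}, {x2}, {x1, x2}, {x2, x3}, {x1, x2, x3}, {x1, x4, x5}, {x1, x2, x4, x5}, {x1, x2, x3, x4, x5}}.
int(A) = ⋃ {U ∈ τ : U ⊆ A}. Opens contained in A: ∅, {x3}.
Taking the union of these: int(A) = {x3}.
cl(A) = ⋂ {C closed : A ⊆ C}. Closed sets containing A: {x1, x2, x3, x4, x5}.
Intersecting these: cl(A) = {x1, x2, x3, x4, x5}.
∂A = cl(A) ∖ int(A) = {x1, x2, x3, x4, x5} ∖ {x3} = {x1, x2, x4, x5}.


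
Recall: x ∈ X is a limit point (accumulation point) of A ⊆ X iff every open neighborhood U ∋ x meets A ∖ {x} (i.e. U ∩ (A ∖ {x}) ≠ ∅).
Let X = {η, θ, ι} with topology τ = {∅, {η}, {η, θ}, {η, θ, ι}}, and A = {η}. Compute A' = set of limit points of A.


A' = {θ, ι}

For each x ∈ X, list the open sets U ∈ τ with x ∈ U, then check whether U ∩ (A ∖ {x}) ≠ ∅ for every such U.
  x = η: open {η} ∋ x has {η} ∩ (A ∖ {η}) = ∅, so x is NOT a limit point.
  x = θ: opens ∋ x are {η, θ}, {η, θ, ι}; each meets A ∖ {θ}, so x IS a limit point.
  x = ι: opens ∋ x are {η, θ, ι}; each meets A ∖ {ι}, so x IS a limit point.
Collecting: A' = {θ, ι}.
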